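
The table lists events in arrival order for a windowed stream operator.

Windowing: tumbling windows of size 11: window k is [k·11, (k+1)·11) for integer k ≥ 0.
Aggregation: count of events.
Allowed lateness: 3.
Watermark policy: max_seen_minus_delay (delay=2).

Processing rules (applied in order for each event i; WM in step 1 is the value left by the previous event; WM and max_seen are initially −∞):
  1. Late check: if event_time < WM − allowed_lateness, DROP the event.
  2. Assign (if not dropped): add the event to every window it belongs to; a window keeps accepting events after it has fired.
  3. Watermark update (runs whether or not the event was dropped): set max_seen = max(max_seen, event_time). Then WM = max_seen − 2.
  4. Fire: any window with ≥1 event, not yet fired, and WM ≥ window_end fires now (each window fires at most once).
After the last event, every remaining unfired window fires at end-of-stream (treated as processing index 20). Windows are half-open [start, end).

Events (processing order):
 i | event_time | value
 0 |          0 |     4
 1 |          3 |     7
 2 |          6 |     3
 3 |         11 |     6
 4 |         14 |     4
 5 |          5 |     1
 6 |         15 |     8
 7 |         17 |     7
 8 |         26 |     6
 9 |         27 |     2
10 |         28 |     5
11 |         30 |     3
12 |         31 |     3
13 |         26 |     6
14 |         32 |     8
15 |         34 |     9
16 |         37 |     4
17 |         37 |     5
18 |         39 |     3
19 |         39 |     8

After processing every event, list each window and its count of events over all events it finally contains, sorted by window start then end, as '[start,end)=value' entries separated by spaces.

i=0 t=0 v=4: → [0,11); WM=-2
i=1 t=3 v=7: → [0,11); WM=1
i=2 t=6 v=3: → [0,11); WM=4
i=3 t=11 v=6: → [11,22); WM=9
i=4 t=14 v=4: → [11,22); WM=12; [0,11) fires=3
i=5 t=5 v=1: DROP (t<12-3); WM=12
i=6 t=15 v=8: → [11,22); WM=13
i=7 t=17 v=7: → [11,22); WM=15
i=8 t=26 v=6: → [22,33); WM=24; [11,22) fires=4
i=9 t=27 v=2: → [22,33); WM=25
i=10 t=28 v=5: → [22,33); WM=26
i=11 t=30 v=3: → [22,33); WM=28
i=12 t=31 v=3: → [22,33); WM=29
i=13 t=26 v=6: → [22,33); WM=29
i=14 t=32 v=8: → [22,33); WM=30
i=15 t=34 v=9: → [33,44); WM=32
i=16 t=37 v=4: → [33,44); WM=35; [22,33) fires=7
i=17 t=37 v=5: → [33,44); WM=35
i=18 t=39 v=3: → [33,44); WM=37
i=19 t=39 v=8: → [33,44); WM=37

[0,11)=3 [11,22)=4 [22,33)=7 [33,44)=5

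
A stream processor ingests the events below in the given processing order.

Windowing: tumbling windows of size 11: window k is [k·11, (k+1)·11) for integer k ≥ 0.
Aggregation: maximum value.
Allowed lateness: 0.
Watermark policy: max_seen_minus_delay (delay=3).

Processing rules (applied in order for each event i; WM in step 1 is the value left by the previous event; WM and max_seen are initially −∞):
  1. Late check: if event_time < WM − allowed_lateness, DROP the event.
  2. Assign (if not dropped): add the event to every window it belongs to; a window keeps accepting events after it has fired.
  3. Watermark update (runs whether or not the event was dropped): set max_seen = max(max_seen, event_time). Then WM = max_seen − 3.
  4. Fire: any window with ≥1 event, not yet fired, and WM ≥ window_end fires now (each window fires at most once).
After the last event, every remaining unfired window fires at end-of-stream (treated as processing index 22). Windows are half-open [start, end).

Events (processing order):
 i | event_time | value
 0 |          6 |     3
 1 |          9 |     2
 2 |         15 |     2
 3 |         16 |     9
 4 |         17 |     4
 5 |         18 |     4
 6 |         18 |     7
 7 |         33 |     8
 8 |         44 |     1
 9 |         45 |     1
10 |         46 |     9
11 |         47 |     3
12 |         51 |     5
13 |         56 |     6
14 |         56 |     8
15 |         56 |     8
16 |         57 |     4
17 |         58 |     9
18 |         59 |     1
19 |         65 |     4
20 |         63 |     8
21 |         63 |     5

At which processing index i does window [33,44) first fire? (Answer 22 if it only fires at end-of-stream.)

i=0 t=6 v=3: → [0,11); WM=3
i=1 t=9 v=2: → [0,11); WM=6
i=2 t=15 v=2: → [11,22); WM=12; [0,11) fires=3
i=3 t=16 v=9: → [11,22); WM=13
i=4 t=17 v=4: → [11,22); WM=14
i=5 t=18 v=4: → [11,22); WM=15
i=6 t=18 v=7: → [11,22); WM=15
i=7 t=33 v=8: → [33,44); WM=30; [11,22) fires=9
i=8 t=44 v=1: → [44,55); WM=41
i=9 t=45 v=1: → [44,55); WM=42
i=10 t=46 v=9: → [44,55); WM=43
i=11 t=47 v=3: → [44,55); WM=44; [33,44) fires=8
i=12 t=51 v=5: → [44,55); WM=48
i=13 t=56 v=6: → [55,66); WM=53
i=14 t=56 v=8: → [55,66); WM=53
i=15 t=56 v=8: → [55,66); WM=53
i=16 t=57 v=4: → [55,66); WM=54
i=17 t=58 v=9: → [55,66); WM=55; [44,55) fires=9
i=18 t=59 v=1: → [55,66); WM=56
i=19 t=65 v=4: → [55,66); WM=62
i=20 t=63 v=8: → [55,66); WM=62
i=21 t=63 v=5: → [55,66); WM=62

11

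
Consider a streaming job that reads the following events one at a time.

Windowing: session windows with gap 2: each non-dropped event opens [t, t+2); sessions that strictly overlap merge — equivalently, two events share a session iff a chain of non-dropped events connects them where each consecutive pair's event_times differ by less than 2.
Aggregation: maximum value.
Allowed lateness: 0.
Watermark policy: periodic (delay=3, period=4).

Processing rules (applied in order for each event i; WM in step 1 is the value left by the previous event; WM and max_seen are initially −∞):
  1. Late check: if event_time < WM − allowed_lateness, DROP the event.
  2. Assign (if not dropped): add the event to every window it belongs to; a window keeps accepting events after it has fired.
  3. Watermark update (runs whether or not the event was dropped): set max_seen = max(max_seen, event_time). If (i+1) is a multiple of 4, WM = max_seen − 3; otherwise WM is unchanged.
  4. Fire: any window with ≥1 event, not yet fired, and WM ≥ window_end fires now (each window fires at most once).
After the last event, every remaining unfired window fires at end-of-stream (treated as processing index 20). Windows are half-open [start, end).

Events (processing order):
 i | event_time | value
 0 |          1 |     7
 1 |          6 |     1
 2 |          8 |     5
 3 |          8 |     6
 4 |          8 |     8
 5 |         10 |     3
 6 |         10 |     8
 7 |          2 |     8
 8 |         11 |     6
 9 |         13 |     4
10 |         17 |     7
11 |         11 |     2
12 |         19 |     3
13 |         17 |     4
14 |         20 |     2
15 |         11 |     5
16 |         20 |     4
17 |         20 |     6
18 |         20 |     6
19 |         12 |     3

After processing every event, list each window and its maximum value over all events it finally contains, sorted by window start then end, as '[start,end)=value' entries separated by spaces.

[1,3)=7 [6,8)=1 [8,10)=8 [10,13)=8 [13,15)=4 [17,19)=7 [19,22)=6

i=0 t=1 v=7: → [1,3); WM=−∞
i=1 t=6 v=1: → [6,8); WM=−∞
i=2 t=8 v=5: → [8,10); WM=−∞
i=3 t=8 v=6: → [8,10); WM=5
i=4 t=8 v=8: → [8,10); WM=5
i=5 t=10 v=3: → [10,12); WM=5
i=6 t=10 v=8: → [10,12); WM=5
i=7 t=2 v=8: DROP (t<5-0); WM=7
i=8 t=11 v=6: → [10,13); WM=7
i=9 t=13 v=4: → [13,15); WM=7
i=10 t=17 v=7: → [17,19); WM=7
i=11 t=11 v=2: → [10,13); WM=14
i=12 t=19 v=3: → [19,21); WM=14
i=13 t=17 v=4: → [17,19); WM=14
i=14 t=20 v=2: → [19,22); WM=14
i=15 t=11 v=5: DROP (t<14-0); WM=17
i=16 t=20 v=4: → [19,22); WM=17
i=17 t=20 v=6: → [19,22); WM=17
i=18 t=20 v=6: → [19,22); WM=17
i=19 t=12 v=3: DROP (t<17-0); WM=17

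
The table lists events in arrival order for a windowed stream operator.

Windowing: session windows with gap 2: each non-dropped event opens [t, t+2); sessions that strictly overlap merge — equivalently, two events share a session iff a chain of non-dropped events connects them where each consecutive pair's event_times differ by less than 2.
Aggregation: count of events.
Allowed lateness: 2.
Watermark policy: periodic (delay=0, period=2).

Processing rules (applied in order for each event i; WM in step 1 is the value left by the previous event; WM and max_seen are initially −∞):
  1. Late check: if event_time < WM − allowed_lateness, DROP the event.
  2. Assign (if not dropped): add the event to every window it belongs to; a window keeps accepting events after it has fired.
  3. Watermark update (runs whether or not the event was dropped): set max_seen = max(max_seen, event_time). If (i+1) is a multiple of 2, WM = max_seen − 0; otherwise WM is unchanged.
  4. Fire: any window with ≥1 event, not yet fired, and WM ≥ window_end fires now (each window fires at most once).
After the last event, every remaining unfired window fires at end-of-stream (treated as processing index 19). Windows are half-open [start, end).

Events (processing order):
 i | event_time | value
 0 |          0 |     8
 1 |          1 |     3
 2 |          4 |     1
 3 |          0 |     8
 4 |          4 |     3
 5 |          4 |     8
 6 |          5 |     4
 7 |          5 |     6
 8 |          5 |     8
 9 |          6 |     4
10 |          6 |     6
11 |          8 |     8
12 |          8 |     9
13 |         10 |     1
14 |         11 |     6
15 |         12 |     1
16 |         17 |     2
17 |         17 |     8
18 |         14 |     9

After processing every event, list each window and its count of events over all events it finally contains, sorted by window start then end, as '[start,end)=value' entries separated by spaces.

[0,3)=3 [4,8)=8 [8,10)=2 [10,14)=3 [17,19)=2

i=0 t=0 v=8: → [0,2); WM=−∞
i=1 t=1 v=3: → [0,3); WM=1
i=2 t=4 v=1: → [4,6); WM=1
i=3 t=0 v=8: → [0,3); WM=4
i=4 t=4 v=3: → [4,6); WM=4
i=5 t=4 v=8: → [4,6); WM=4
i=6 t=5 v=4: → [4,7); WM=4
i=7 t=5 v=6: → [4,7); WM=5
i=8 t=5 v=8: → [4,7); WM=5
i=9 t=6 v=4: → [4,8); WM=6
i=10 t=6 v=6: → [4,8); WM=6
i=11 t=8 v=8: → [8,10); WM=8
i=12 t=8 v=9: → [8,10); WM=8
i=13 t=10 v=1: → [10,12); WM=10
i=14 t=11 v=6: → [10,13); WM=10
i=15 t=12 v=1: → [10,14); WM=12
i=16 t=17 v=2: → [17,19); WM=12
i=17 t=17 v=8: → [17,19); WM=17
i=18 t=14 v=9: DROP (t<17-2); WM=17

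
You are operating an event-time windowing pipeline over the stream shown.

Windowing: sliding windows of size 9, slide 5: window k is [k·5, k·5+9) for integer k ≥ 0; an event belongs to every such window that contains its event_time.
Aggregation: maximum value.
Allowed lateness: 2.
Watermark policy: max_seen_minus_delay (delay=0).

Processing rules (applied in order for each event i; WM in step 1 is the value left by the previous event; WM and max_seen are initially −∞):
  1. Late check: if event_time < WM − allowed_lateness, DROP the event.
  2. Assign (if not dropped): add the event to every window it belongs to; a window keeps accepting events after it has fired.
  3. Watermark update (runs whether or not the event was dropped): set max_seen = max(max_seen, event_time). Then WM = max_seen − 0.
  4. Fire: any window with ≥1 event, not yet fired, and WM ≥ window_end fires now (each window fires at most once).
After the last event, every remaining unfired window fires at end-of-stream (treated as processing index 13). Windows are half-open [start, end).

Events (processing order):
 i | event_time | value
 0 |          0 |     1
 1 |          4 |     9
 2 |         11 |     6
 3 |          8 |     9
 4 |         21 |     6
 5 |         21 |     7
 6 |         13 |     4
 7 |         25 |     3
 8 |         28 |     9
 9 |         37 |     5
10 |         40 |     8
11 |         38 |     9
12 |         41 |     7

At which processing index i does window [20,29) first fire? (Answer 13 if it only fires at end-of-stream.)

i=0 t=0 v=1: → [0,9); WM=0
i=1 t=4 v=9: → [0,9); WM=4
i=2 t=11 v=6: → [10,19),[5,14); WM=11; [0,9) fires=9
i=3 t=8 v=9: DROP (t<11-2); WM=11
i=4 t=21 v=6: → [20,29),[15,24); WM=21; [5,14) fires=6 [10,19) fires=6
i=5 t=21 v=7: → [20,29),[15,24); WM=21
i=6 t=13 v=4: DROP (t<21-2); WM=21
i=7 t=25 v=3: → [25,34),[20,29); WM=25; [15,24) fires=7
i=8 t=28 v=9: → [25,34),[20,29); WM=28
i=9 t=37 v=5: → [35,44),[30,39); WM=37; [20,29) fires=9 [25,34) fires=9
i=10 t=40 v=8: → [40,49),[35,44); WM=40; [30,39) fires=5
i=11 t=38 v=9: → [35,44),[30,39); WM=40
i=12 t=41 v=7: → [40,49),[35,44); WM=41

9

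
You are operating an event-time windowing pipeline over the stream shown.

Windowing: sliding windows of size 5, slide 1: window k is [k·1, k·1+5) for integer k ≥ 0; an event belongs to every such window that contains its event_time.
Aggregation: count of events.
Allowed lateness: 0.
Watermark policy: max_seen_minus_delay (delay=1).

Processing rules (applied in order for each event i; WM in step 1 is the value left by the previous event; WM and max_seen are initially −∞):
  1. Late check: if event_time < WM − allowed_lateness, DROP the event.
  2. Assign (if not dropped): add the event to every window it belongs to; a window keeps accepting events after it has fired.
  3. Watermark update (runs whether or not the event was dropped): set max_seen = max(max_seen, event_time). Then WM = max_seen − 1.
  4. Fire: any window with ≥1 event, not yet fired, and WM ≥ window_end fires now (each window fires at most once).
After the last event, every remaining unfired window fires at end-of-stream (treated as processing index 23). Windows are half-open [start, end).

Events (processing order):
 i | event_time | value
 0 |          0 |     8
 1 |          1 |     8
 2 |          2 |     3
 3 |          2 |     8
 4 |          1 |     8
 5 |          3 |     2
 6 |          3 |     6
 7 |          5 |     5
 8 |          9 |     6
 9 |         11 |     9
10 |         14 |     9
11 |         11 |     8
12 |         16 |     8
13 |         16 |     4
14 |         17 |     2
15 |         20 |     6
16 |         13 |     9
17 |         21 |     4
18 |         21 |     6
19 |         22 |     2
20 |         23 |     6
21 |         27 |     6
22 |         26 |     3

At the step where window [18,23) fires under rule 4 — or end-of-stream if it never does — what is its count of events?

4

i=0 t=0 v=8: → [0,5); WM=-1
i=1 t=1 v=8: → [1,6),[0,5); WM=0
i=2 t=2 v=3: → [2,7),[1,6),[0,5); WM=1
i=3 t=2 v=8: → [2,7),[1,6),[0,5); WM=1
i=4 t=1 v=8: → [1,6),[0,5); WM=1
i=5 t=3 v=2: → [3,8),[2,7),[1,6),[0,5); WM=2
i=6 t=3 v=6: → [3,8),[2,7),[1,6),[0,5); WM=2
i=7 t=5 v=5: → [5,10),[4,9),[3,8),[2,7),[1,6); WM=4
i=8 t=9 v=6: → [9,14),[8,13),[7,12),[6,11),[5,10); WM=8; [0,5) fires=7 [1,6) fires=7 [2,7) fires=5 [3,8) fires=3
i=9 t=11 v=9: → [11,16),[10,15),[9,14),[8,13),[7,12); WM=10; [4,9) fires=1 [5,10) fires=2
i=10 t=14 v=9: → [14,19),[13,18),[12,17),[11,16),[10,15); WM=13; [6,11) fires=1 [7,12) fires=2 [8,13) fires=2
i=11 t=11 v=8: DROP (t<13-0); WM=13
i=12 t=16 v=8: → [16,21),[15,20),[14,19),[13,18),[12,17); WM=15; [9,14) fires=2 [10,15) fires=2
i=13 t=16 v=4: → [16,21),[15,20),[14,19),[13,18),[12,17); WM=15
i=14 t=17 v=2: → [17,22),[16,21),[15,20),[14,19),[13,18); WM=16; [11,16) fires=2
i=15 t=20 v=6: → [20,25),[19,24),[18,23),[17,22),[16,21); WM=19; [12,17) fires=3 [13,18) fires=4 [14,19) fires=4
i=16 t=13 v=9: DROP (t<19-0); WM=19
i=17 t=21 v=4: → [21,26),[20,25),[19,24),[18,23),[17,22); WM=20; [15,20) fires=3
i=18 t=21 v=6: → [21,26),[20,25),[19,24),[18,23),[17,22); WM=20
i=19 t=22 v=2: → [22,27),[21,26),[20,25),[19,24),[18,23); WM=21; [16,21) fires=4
i=20 t=23 v=6: → [23,28),[22,27),[21,26),[20,25),[19,24); WM=22; [17,22) fires=4
i=21 t=27 v=6: → [27,32),[26,31),[25,30),[24,29),[23,28); WM=26; [18,23) fires=4 [19,24) fires=5 [20,25) fires=5 [21,26) fires=4
i=22 t=26 v=3: → [26,31),[25,30),[24,29),[23,28),[22,27); WM=26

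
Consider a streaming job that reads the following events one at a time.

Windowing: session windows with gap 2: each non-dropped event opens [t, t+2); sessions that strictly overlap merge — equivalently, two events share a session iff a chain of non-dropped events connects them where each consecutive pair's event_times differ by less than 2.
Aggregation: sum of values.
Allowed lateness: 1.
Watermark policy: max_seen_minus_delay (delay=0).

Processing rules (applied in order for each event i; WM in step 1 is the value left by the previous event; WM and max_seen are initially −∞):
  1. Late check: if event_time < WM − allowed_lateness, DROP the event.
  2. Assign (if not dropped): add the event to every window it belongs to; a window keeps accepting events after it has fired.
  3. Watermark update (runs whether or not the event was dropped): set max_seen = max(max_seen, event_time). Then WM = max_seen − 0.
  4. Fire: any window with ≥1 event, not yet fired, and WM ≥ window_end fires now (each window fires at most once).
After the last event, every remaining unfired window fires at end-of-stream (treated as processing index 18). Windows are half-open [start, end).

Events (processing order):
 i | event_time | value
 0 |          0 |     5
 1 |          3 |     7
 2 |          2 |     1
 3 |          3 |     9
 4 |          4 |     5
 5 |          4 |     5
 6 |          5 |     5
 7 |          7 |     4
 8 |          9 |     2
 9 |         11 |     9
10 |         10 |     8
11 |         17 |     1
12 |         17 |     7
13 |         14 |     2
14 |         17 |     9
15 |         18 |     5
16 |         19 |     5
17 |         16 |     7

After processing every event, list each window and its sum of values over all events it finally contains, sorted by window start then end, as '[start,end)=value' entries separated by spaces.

i=0 t=0 v=5: → [0,2); WM=0
i=1 t=3 v=7: → [3,5); WM=3
i=2 t=2 v=1: → [2,5); WM=3
i=3 t=3 v=9: → [2,5); WM=3
i=4 t=4 v=5: → [2,6); WM=4
i=5 t=4 v=5: → [2,6); WM=4
i=6 t=5 v=5: → [2,7); WM=5
i=7 t=7 v=4: → [7,9); WM=7
i=8 t=9 v=2: → [9,11); WM=9
i=9 t=11 v=9: → [11,13); WM=11
i=10 t=10 v=8: → [9,13); WM=11
i=11 t=17 v=1: → [17,19); WM=17
i=12 t=17 v=7: → [17,19); WM=17
i=13 t=14 v=2: DROP (t<17-1); WM=17
i=14 t=17 v=9: → [17,19); WM=17
i=15 t=18 v=5: → [17,20); WM=18
i=16 t=19 v=5: → [17,21); WM=19
i=17 t=16 v=7: DROP (t<19-1); WM=19

[0,2)=5 [2,7)=32 [7,9)=4 [9,13)=19 [17,21)=27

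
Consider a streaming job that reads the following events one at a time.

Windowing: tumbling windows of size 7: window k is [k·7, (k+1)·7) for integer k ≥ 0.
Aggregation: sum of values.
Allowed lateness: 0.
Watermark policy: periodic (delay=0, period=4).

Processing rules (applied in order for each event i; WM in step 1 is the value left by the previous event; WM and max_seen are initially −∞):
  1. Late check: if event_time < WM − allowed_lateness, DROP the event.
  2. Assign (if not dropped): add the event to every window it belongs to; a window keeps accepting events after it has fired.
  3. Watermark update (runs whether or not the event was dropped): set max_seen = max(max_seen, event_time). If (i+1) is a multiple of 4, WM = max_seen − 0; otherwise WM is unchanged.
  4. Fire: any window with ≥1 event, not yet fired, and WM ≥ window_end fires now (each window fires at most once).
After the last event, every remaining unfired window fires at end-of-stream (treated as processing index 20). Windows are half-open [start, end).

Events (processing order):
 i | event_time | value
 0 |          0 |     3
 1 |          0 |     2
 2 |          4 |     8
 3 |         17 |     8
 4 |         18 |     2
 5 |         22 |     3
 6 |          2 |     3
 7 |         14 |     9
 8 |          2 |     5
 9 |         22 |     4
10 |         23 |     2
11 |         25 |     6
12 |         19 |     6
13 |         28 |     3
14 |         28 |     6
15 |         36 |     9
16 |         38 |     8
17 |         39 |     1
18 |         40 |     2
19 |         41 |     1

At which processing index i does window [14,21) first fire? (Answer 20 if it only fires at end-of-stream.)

7

i=0 t=0 v=3: → [0,7); WM=−∞
i=1 t=0 v=2: → [0,7); WM=−∞
i=2 t=4 v=8: → [0,7); WM=−∞
i=3 t=17 v=8: → [14,21); WM=17; [0,7) fires=13
i=4 t=18 v=2: → [14,21); WM=17
i=5 t=22 v=3: → [21,28); WM=17
i=6 t=2 v=3: DROP (t<17-0); WM=17
i=7 t=14 v=9: DROP (t<17-0); WM=22; [14,21) fires=10
i=8 t=2 v=5: DROP (t<22-0); WM=22
i=9 t=22 v=4: → [21,28); WM=22
i=10 t=23 v=2: → [21,28); WM=22
i=11 t=25 v=6: → [21,28); WM=25
i=12 t=19 v=6: DROP (t<25-0); WM=25
i=13 t=28 v=3: → [28,35); WM=25
i=14 t=28 v=6: → [28,35); WM=25
i=15 t=36 v=9: → [35,42); WM=36; [21,28) fires=15 [28,35) fires=9
i=16 t=38 v=8: → [35,42); WM=36
i=17 t=39 v=1: → [35,42); WM=36
i=18 t=40 v=2: → [35,42); WM=36
i=19 t=41 v=1: → [35,42); WM=41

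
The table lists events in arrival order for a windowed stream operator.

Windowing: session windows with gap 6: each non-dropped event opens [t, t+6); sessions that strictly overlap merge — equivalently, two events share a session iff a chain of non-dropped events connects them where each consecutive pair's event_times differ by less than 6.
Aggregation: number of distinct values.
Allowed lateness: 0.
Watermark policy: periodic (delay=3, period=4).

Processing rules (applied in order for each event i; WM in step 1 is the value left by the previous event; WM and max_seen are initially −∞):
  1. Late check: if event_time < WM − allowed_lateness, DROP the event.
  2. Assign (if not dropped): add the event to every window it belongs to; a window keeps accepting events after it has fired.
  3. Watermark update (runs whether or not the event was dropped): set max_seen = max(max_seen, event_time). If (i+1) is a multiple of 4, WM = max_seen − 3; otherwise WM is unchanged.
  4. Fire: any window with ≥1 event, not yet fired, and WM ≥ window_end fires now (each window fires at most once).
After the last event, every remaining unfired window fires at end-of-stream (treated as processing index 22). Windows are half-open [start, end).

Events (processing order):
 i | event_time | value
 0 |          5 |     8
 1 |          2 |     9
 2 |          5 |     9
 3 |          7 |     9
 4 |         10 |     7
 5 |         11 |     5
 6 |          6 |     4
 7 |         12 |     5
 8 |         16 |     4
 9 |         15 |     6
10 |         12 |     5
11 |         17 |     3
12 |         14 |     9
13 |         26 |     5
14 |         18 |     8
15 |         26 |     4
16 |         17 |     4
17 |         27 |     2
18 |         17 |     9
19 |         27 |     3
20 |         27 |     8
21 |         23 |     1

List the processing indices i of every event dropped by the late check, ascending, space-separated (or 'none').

16 18 21

i=0 t=5 v=8: → [5,11); WM=−∞
i=1 t=2 v=9: → [2,11); WM=−∞
i=2 t=5 v=9: → [2,11); WM=−∞
i=3 t=7 v=9: → [2,13); WM=4
i=4 t=10 v=7: → [2,16); WM=4
i=5 t=11 v=5: → [2,17); WM=4
i=6 t=6 v=4: → [2,17); WM=4
i=7 t=12 v=5: → [2,18); WM=9
i=8 t=16 v=4: → [2,22); WM=9
i=9 t=15 v=6: → [2,22); WM=9
i=10 t=12 v=5: → [2,22); WM=9
i=11 t=17 v=3: → [2,23); WM=14
i=12 t=14 v=9: → [2,23); WM=14
i=13 t=26 v=5: → [26,32); WM=14
i=14 t=18 v=8: → [2,24); WM=14
i=15 t=26 v=4: → [26,32); WM=23
i=16 t=17 v=4: DROP (t<23-0); WM=23
i=17 t=27 v=2: → [26,33); WM=23
i=18 t=17 v=9: DROP (t<23-0); WM=23
i=19 t=27 v=3: → [26,33); WM=24
i=20 t=27 v=8: → [26,33); WM=24
i=21 t=23 v=1: DROP (t<24-0); WM=24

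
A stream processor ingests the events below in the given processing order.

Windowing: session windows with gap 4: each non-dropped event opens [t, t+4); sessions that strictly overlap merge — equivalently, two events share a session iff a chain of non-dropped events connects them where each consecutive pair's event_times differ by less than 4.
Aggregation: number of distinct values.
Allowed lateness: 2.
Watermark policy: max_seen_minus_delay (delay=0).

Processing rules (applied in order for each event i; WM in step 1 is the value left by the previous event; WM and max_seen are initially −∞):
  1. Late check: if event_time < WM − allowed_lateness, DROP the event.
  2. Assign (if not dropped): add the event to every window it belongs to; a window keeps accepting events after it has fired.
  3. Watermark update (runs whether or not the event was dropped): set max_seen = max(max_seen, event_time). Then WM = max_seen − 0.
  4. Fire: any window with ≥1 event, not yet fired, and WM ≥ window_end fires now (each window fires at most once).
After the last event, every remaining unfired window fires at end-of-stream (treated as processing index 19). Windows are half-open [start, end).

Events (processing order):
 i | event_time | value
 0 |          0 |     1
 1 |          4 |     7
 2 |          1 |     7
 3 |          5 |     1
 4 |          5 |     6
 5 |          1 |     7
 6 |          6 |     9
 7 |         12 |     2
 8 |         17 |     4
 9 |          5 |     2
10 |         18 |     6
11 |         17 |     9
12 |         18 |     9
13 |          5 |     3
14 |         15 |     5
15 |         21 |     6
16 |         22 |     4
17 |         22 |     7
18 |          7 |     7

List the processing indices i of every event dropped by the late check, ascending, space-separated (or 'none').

i=0 t=0 v=1: → [0,4); WM=0
i=1 t=4 v=7: → [4,8); WM=4
i=2 t=1 v=7: DROP (t<4-2); WM=4
i=3 t=5 v=1: → [4,9); WM=5
i=4 t=5 v=6: → [4,9); WM=5
i=5 t=1 v=7: DROP (t<5-2); WM=5
i=6 t=6 v=9: → [4,10); WM=6
i=7 t=12 v=2: → [12,16); WM=12
i=8 t=17 v=4: → [17,21); WM=17
i=9 t=5 v=2: DROP (t<17-2); WM=17
i=10 t=18 v=6: → [17,22); WM=18
i=11 t=17 v=9: → [17,22); WM=18
i=12 t=18 v=9: → [17,22); WM=18
i=13 t=5 v=3: DROP (t<18-2); WM=18
i=14 t=15 v=5: DROP (t<18-2); WM=18
i=15 t=21 v=6: → [17,25); WM=21
i=16 t=22 v=4: → [17,26); WM=22
i=17 t=22 v=7: → [17,26); WM=22
i=18 t=7 v=7: DROP (t<22-2); WM=22

2 5 9 13 14 18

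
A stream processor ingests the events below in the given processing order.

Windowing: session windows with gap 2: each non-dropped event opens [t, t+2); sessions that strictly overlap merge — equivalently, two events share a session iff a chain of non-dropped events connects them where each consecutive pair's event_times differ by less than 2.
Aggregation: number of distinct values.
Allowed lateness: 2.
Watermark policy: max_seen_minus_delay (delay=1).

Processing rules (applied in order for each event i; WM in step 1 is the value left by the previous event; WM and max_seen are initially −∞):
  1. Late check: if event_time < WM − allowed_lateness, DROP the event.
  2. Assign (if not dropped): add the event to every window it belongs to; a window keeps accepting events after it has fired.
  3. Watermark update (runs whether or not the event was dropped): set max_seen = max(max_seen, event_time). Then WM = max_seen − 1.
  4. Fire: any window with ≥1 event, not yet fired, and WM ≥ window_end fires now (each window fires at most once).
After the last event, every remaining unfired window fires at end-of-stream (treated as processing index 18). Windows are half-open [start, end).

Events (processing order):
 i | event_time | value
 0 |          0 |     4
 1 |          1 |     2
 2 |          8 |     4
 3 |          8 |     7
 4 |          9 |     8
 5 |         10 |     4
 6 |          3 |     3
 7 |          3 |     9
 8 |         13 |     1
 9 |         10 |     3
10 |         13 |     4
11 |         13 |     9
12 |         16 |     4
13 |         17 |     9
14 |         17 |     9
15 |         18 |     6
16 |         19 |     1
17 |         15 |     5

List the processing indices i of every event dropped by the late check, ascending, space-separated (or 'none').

i=0 t=0 v=4: → [0,2); WM=-1
i=1 t=1 v=2: → [0,3); WM=0
i=2 t=8 v=4: → [8,10); WM=7
i=3 t=8 v=7: → [8,10); WM=7
i=4 t=9 v=8: → [8,11); WM=8
i=5 t=10 v=4: → [8,12); WM=9
i=6 t=3 v=3: DROP (t<9-2); WM=9
i=7 t=3 v=9: DROP (t<9-2); WM=9
i=8 t=13 v=1: → [13,15); WM=12
i=9 t=10 v=3: → [8,12); WM=12
i=10 t=13 v=4: → [13,15); WM=12
i=11 t=13 v=9: → [13,15); WM=12
i=12 t=16 v=4: → [16,18); WM=15
i=13 t=17 v=9: → [16,19); WM=16
i=14 t=17 v=9: → [16,19); WM=16
i=15 t=18 v=6: → [16,20); WM=17
i=16 t=19 v=1: → [16,21); WM=18
i=17 t=15 v=5: DROP (t<18-2); WM=18

6 7 17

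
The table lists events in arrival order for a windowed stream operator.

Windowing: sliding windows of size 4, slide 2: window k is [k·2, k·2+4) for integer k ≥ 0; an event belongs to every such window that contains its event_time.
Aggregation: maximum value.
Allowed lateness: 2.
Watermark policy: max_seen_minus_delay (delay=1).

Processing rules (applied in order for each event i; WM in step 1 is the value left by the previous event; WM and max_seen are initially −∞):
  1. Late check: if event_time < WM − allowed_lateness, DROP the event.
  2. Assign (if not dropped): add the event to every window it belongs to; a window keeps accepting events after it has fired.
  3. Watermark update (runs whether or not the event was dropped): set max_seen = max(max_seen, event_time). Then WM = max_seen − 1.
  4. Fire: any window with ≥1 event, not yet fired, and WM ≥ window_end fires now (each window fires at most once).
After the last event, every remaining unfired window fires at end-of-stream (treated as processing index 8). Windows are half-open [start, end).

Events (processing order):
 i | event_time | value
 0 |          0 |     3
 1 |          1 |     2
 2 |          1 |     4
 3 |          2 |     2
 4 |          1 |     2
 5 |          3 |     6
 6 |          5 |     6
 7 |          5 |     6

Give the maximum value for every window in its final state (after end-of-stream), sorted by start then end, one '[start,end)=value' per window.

[0,4)=6 [2,6)=6 [4,8)=6

i=0 t=0 v=3: → [0,4); WM=-1
i=1 t=1 v=2: → [0,4); WM=0
i=2 t=1 v=4: → [0,4); WM=0
i=3 t=2 v=2: → [2,6),[0,4); WM=1
i=4 t=1 v=2: → [0,4); WM=1
i=5 t=3 v=6: → [2,6),[0,4); WM=2
i=6 t=5 v=6: → [4,8),[2,6); WM=4; [0,4) fires=6
i=7 t=5 v=6: → [4,8),[2,6); WM=4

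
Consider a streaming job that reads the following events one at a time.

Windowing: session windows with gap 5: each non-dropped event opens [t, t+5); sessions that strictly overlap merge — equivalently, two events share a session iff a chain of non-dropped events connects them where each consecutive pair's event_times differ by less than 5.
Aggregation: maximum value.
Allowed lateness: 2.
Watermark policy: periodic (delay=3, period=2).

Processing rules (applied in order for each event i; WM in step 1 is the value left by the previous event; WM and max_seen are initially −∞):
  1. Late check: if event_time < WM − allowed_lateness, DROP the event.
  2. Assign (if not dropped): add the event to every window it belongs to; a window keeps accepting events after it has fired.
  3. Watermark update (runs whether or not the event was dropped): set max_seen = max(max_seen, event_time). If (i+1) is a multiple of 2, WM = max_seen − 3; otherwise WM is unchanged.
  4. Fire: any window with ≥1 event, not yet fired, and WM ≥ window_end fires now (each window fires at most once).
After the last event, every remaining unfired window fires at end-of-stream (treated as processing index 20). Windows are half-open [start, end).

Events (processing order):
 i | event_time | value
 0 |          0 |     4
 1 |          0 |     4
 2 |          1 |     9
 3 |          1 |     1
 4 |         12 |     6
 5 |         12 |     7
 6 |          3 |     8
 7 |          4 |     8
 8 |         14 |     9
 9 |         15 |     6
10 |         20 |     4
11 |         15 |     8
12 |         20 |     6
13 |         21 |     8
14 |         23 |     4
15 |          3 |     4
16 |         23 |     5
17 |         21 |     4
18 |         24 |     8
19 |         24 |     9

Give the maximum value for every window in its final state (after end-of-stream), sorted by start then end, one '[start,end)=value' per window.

i=0 t=0 v=4: → [0,5); WM=−∞
i=1 t=0 v=4: → [0,5); WM=-3
i=2 t=1 v=9: → [0,6); WM=-3
i=3 t=1 v=1: → [0,6); WM=-2
i=4 t=12 v=6: → [12,17); WM=-2
i=5 t=12 v=7: → [12,17); WM=9
i=6 t=3 v=8: DROP (t<9-2); WM=9
i=7 t=4 v=8: DROP (t<9-2); WM=9
i=8 t=14 v=9: → [12,19); WM=9
i=9 t=15 v=6: → [12,20); WM=12
i=10 t=20 v=4: → [20,25); WM=12
i=11 t=15 v=8: → [12,20); WM=17
i=12 t=20 v=6: → [20,25); WM=17
i=13 t=21 v=8: → [20,26); WM=18
i=14 t=23 v=4: → [20,28); WM=18
i=15 t=3 v=4: DROP (t<18-2); WM=20
i=16 t=23 v=5: → [20,28); WM=20
i=17 t=21 v=4: → [20,28); WM=20
i=18 t=24 v=8: → [20,29); WM=20
i=19 t=24 v=9: → [20,29); WM=21

[0,6)=9 [12,20)=9 [20,29)=9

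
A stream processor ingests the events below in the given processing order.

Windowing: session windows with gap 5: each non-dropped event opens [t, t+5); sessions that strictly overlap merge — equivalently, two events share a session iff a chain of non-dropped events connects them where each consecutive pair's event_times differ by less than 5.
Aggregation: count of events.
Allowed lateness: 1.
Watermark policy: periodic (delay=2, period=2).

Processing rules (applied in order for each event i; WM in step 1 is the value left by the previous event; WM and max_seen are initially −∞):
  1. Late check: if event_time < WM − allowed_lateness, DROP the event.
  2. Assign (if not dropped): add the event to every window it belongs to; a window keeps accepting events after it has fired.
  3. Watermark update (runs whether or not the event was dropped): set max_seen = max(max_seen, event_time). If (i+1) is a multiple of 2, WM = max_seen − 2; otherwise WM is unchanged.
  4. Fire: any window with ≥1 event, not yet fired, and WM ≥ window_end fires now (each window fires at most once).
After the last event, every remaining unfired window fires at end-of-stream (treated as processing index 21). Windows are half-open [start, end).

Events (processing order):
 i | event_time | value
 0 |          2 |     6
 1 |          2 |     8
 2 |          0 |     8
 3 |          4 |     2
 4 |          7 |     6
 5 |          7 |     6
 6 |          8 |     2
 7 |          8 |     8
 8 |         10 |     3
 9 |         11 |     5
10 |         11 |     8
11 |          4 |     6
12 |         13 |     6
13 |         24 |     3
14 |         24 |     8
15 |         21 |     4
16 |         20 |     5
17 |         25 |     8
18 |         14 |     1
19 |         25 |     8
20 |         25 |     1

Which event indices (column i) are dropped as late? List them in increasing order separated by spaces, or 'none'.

11 16 18

i=0 t=2 v=6: → [2,7); WM=−∞
i=1 t=2 v=8: → [2,7); WM=0
i=2 t=0 v=8: → [0,7); WM=0
i=3 t=4 v=2: → [0,9); WM=2
i=4 t=7 v=6: → [0,12); WM=2
i=5 t=7 v=6: → [0,12); WM=5
i=6 t=8 v=2: → [0,13); WM=5
i=7 t=8 v=8: → [0,13); WM=6
i=8 t=10 v=3: → [0,15); WM=6
i=9 t=11 v=5: → [0,16); WM=9
i=10 t=11 v=8: → [0,16); WM=9
i=11 t=4 v=6: DROP (t<9-1); WM=9
i=12 t=13 v=6: → [0,18); WM=9
i=13 t=24 v=3: → [24,29); WM=22
i=14 t=24 v=8: → [24,29); WM=22
i=15 t=21 v=4: → [21,29); WM=22
i=16 t=20 v=5: DROP (t<22-1); WM=22
i=17 t=25 v=8: → [21,30); WM=23
i=18 t=14 v=1: DROP (t<23-1); WM=23
i=19 t=25 v=8: → [21,30); WM=23
i=20 t=25 v=1: → [21,30); WM=23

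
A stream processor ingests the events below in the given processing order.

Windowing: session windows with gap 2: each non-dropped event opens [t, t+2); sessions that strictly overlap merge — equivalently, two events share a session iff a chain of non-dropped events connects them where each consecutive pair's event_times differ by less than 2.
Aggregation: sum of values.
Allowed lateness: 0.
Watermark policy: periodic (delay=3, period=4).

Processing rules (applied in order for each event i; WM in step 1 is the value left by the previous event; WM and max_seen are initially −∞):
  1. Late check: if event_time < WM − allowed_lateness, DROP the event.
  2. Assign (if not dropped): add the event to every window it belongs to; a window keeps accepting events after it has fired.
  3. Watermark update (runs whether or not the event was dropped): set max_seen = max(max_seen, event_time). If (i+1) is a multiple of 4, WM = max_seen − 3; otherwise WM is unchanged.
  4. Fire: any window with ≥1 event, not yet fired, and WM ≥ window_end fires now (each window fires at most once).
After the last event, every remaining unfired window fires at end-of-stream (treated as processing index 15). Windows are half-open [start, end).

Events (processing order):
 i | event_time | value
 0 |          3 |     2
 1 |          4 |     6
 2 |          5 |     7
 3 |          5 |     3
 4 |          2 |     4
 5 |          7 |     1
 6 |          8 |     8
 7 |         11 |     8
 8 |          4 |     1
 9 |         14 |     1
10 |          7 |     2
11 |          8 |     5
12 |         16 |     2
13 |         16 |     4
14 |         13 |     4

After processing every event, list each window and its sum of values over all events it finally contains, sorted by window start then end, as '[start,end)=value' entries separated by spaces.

[2,7)=22 [7,10)=14 [11,13)=8 [13,16)=5 [16,18)=6

i=0 t=3 v=2: → [3,5); WM=−∞
i=1 t=4 v=6: → [3,6); WM=−∞
i=2 t=5 v=7: → [3,7); WM=−∞
i=3 t=5 v=3: → [3,7); WM=2
i=4 t=2 v=4: → [2,7); WM=2
i=5 t=7 v=1: → [7,9); WM=2
i=6 t=8 v=8: → [7,10); WM=2
i=7 t=11 v=8: → [11,13); WM=8
i=8 t=4 v=1: DROP (t<8-0); WM=8
i=9 t=14 v=1: → [14,16); WM=8
i=10 t=7 v=2: DROP (t<8-0); WM=8
i=11 t=8 v=5: → [7,10); WM=11
i=12 t=16 v=2: → [16,18); WM=11
i=13 t=16 v=4: → [16,18); WM=11
i=14 t=13 v=4: → [13,16); WM=11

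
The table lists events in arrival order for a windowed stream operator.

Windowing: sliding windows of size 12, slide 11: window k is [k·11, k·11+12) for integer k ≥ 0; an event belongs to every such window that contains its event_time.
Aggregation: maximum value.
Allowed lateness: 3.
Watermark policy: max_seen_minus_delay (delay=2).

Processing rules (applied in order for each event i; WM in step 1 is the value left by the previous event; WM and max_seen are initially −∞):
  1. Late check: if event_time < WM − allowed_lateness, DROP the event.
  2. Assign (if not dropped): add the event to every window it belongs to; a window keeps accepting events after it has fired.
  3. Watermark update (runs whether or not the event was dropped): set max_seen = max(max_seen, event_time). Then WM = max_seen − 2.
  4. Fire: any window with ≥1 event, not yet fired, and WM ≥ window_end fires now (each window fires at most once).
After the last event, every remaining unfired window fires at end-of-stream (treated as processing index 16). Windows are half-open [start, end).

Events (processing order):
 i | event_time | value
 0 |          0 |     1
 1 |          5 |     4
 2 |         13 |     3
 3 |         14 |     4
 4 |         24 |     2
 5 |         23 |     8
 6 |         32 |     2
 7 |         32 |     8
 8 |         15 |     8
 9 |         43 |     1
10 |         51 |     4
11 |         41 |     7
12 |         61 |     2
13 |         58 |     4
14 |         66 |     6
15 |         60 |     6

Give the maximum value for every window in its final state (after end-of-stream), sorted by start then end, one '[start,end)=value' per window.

i=0 t=0 v=1: → [0,12); WM=-2
i=1 t=5 v=4: → [0,12); WM=3
i=2 t=13 v=3: → [11,23); WM=11
i=3 t=14 v=4: → [11,23); WM=12; [0,12) fires=4
i=4 t=24 v=2: → [22,34); WM=22
i=5 t=23 v=8: → [22,34); WM=22
i=6 t=32 v=2: → [22,34); WM=30; [11,23) fires=4
i=7 t=32 v=8: → [22,34); WM=30
i=8 t=15 v=8: DROP (t<30-3); WM=30
i=9 t=43 v=1: → [33,45); WM=41; [22,34) fires=8
i=10 t=51 v=4: → [44,56); WM=49; [33,45) fires=1
i=11 t=41 v=7: DROP (t<49-3); WM=49
i=12 t=61 v=2: → [55,67); WM=59; [44,56) fires=4
i=13 t=58 v=4: → [55,67); WM=59
i=14 t=66 v=6: → [66,78),[55,67); WM=64
i=15 t=60 v=6: DROP (t<64-3); WM=64

[0,12)=4 [11,23)=4 [22,34)=8 [33,45)=1 [44,56)=4 [55,67)=6 [66,78)=6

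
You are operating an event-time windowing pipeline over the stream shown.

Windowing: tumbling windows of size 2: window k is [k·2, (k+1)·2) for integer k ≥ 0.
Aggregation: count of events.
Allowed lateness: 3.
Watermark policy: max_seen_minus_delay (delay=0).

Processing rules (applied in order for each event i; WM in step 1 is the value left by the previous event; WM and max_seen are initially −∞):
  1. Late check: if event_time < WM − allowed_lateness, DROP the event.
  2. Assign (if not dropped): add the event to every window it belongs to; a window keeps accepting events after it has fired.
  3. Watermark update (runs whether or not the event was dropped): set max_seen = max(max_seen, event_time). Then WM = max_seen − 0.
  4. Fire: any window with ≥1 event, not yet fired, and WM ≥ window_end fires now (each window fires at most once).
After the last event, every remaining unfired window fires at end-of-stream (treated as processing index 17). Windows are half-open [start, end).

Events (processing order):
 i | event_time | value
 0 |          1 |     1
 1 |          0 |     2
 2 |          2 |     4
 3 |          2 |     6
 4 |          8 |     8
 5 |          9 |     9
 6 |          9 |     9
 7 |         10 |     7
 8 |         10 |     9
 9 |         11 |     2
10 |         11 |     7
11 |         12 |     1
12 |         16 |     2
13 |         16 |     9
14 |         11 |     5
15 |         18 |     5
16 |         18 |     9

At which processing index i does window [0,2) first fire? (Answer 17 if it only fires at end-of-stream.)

2

i=0 t=1 v=1: → [0,2); WM=1
i=1 t=0 v=2: → [0,2); WM=1
i=2 t=2 v=4: → [2,4); WM=2; [0,2) fires=2
i=3 t=2 v=6: → [2,4); WM=2
i=4 t=8 v=8: → [8,10); WM=8; [2,4) fires=2
i=5 t=9 v=9: → [8,10); WM=9
i=6 t=9 v=9: → [8,10); WM=9
i=7 t=10 v=7: → [10,12); WM=10; [8,10) fires=3
i=8 t=10 v=9: → [10,12); WM=10
i=9 t=11 v=2: → [10,12); WM=11
i=10 t=11 v=7: → [10,12); WM=11
i=11 t=12 v=1: → [12,14); WM=12; [10,12) fires=4
i=12 t=16 v=2: → [16,18); WM=16; [12,14) fires=1
i=13 t=16 v=9: → [16,18); WM=16
i=14 t=11 v=5: DROP (t<16-3); WM=16
i=15 t=18 v=5: → [18,20); WM=18; [16,18) fires=2
i=16 t=18 v=9: → [18,20); WM=18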